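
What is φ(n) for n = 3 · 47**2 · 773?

3338128

φ(3) = 3 − 1 = 2.
φ(47^2) = 47^1·(47−1) = 47·46 = 2162.
φ(773) = 773 − 1 = 772.
Multiply: 2 · 2162 · 772 = 3338128.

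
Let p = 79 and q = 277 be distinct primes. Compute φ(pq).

21528

For distinct primes, φ(pq) = (p−1)(q−1) = 78 × 276 = 21528.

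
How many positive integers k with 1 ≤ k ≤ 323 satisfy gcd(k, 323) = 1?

323 = 17 · 19.
φ(17) = 17 − 1 = 16.
φ(19) = 19 − 1 = 18.
Multiply: 16 · 18 = 288.

288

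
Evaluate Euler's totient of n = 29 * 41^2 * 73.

φ(3558677) = 3558677 · (1 − 1/29) · (1 − 1/41) · (1 − 1/73)
       = 3558677 · 80640/86797 = 3306240.

3306240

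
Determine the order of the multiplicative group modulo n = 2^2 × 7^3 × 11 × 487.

φ(2^2) = 2^1·(2−1) = 2·1 = 2.
φ(7^3) = 7^3 − 7^2 = 343 − 49 = 294.
φ(11) = 11 − 1 = 10.
φ(487) = 487 − 1 = 486.
Multiply: 2 · 294 · 10 · 486 = 2857680.

2857680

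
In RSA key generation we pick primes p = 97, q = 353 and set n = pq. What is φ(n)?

φ(34241) = 34241 · (1 − 1/97) · (1 − 1/353)
       = 34241 · 33792/34241 = 33792.

33792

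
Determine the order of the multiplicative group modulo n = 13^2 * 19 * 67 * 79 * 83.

1185357888

φ(13^2) = 13^2 − 13^1 = 169 − 13 = 156.
φ(19) = 19 − 1 = 18.
φ(67) = 67 − 1 = 66.
φ(79) = 79 − 1 = 78.
φ(83) = 83 − 1 = 82.
φ(1410653309) = 156 × 18 × 66 × 78 × 82 = 1185357888.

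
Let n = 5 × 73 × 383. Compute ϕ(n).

110016

φ(139795) = 139795 · (1 − 1/5) · (1 − 1/73) · (1 − 1/383)
       = 139795 · 110016/139795 = 110016.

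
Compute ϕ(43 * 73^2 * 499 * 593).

65081221632

φ(67806201329) = 67806201329 · (1 − 1/43) · (1 − 1/73) · (1 − 1/499) · (1 − 1/593)
       = 67806201329 · 891523584/928852073 = 65081221632.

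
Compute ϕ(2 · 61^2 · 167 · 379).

φ(471026506) = 471026506 · (1 − 1/2) · (1 − 1/61) · (1 − 1/167) · (1 − 1/379)
       = 471026506 · 3764880/7721746 = 229657680.

229657680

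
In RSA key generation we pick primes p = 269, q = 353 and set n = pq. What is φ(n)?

94336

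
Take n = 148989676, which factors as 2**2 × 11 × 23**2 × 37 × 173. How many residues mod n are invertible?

φ(148989676) = 148989676 · (1 − 1/2) · (1 − 1/11) · (1 − 1/23) · (1 − 1/37) · (1 − 1/173)
       = 148989676 · 1362240/3238906 = 62663040.

62663040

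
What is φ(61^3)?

223260

φ(226981) = 226981 · (1 − 1/61)
       = 226981 · 60/61 = 223260.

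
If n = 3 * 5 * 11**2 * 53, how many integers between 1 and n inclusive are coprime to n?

45760

φ(3) = 3 − 1 = 2.
φ(5) = 5 − 1 = 4.
φ(11^2) = 11^1·(11−1) = 11·10 = 110.
φ(53) = 53 − 1 = 52.
Since φ is multiplicative, φ(96195) = 2 · 4 · 110 · 52 = 45760.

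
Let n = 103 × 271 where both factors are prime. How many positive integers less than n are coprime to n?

For distinct primes, φ(pq) = (p−1)(q−1) = 102 × 270 = 27540.

27540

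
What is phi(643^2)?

φ(413449) = 413449 · (1 − 1/643)
       = 413449 · 642/643 = 412806.

412806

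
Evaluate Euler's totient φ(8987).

7560

8987 = 11 × 19 × 43.
φ(8987) = 8987 · (1 − 1/11) · (1 − 1/19) · (1 − 1/43)
       = 8987 · 7560/8987 = 7560.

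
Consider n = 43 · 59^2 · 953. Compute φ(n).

φ(43) = 43 − 1 = 42.
φ(59^2) = 59^1·(59−1) = 59·58 = 3422.
φ(953) = 953 − 1 = 952.
Multiply: 42 · 3422 · 952 = 136825248.

136825248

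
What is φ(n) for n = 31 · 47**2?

φ(68479) = 68479 · (1 − 1/31) · (1 − 1/47)
       = 68479 · 1380/1457 = 64860.

64860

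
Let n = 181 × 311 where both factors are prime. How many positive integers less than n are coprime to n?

55800

φ(181) = 181 − 1 = 180.
φ(311) = 311 − 1 = 310.
Since φ is multiplicative, φ(56291) = 180 · 310 = 55800.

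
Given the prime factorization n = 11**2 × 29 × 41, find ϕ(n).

123200

φ(143869) = 143869 · (1 − 1/11) · (1 − 1/29) · (1 − 1/41)
       = 143869 · 11200/13079 = 123200.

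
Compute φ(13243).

11520

13243 = 17 × 19 × 41.
φ(13243) = 13243 · (1 − 1/17) · (1 − 1/19) · (1 − 1/41)
       = 13243 · 11520/13243 = 11520.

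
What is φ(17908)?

7920

17908 = 2^2 × 11^2 × 37.
φ(17908) = 17908 · (1 − 1/2) · (1 − 1/11) · (1 − 1/37)
       = 17908 · 360/814 = 7920.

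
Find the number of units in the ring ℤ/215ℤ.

First factor: 215 = 5 · 43.
φ(215) = 215 · (1 − 1/5) · (1 − 1/43)
       = 215 · 168/215 = 168.

168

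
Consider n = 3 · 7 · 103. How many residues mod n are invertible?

1224

φ(2163) = 2163 · (1 − 1/3) · (1 − 1/7) · (1 − 1/103)
       = 2163 · 1224/2163 = 1224.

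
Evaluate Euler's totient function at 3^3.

18

φ(27) = 27 · (1 − 1/3)
       = 27 · 2/3 = 18.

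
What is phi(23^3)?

φ(12167) = 12167 · (1 − 1/23)
       = 12167 · 22/23 = 11638.

11638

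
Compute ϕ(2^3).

4

φ(2^3) = 2^3 − 2^2 = 8 − 4 = 4.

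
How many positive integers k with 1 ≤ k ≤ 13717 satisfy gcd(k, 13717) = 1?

11760

Factor 13717: 13717 = 11 × 29 × 43.
φ(11) = 11 − 1 = 10.
φ(29) = 29 − 1 = 28.
φ(43) = 43 − 1 = 42.
φ(13717) = 10 × 28 × 42 = 11760.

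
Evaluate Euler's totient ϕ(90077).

81120

Factor 90077: 90077 = 13**3 * 41.
φ(13^3) = 13^3 − 13^2 = 2197 − 169 = 2028.
φ(41) = 41 − 1 = 40.
φ(90077) = 2028 × 40 = 81120.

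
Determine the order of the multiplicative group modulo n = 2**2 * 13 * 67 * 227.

φ(790868) = 790868 · (1 − 1/2) · (1 − 1/13) · (1 − 1/67) · (1 − 1/227)
       = 790868 · 178992/395434 = 357984.

357984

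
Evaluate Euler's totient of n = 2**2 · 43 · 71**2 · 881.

φ(2^2) = 2^1·(2−1) = 2·1 = 2.
φ(43) = 43 − 1 = 42.
φ(71^2) = 71^2 − 71^1 = 5041 − 71 = 4970.
φ(881) = 881 − 1 = 880.
φ(763872812) = 2 × 42 × 4970 × 880 = 367382400.

367382400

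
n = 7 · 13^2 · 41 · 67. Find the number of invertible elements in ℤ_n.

2471040

φ(3249701) = 3249701 · (1 − 1/7) · (1 − 1/13) · (1 − 1/41) · (1 − 1/67)
       = 3249701 · 190080/249977 = 2471040.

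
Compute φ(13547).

11880

Factor 13547: 13547 = 19 * 23 * 31.
φ(13547) = 13547 · (1 − 1/19) · (1 − 1/23) · (1 − 1/31)
       = 13547 · 11880/13547 = 11880.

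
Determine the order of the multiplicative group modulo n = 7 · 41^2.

φ(7) = 7 − 1 = 6.
φ(41^2) = 41^2 − 41^1 = 1681 − 41 = 1640.
φ(11767) = 6 × 1640 = 9840.

9840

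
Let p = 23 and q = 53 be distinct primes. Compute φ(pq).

For distinct primes, φ(pq) = (p−1)(q−1) = 22 × 52 = 1144.

1144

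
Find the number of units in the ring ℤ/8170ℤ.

Factor 8170: 8170 = 2 × 5 × 19 × 43.
φ(8170) = 8170 · (1 − 1/2) · (1 − 1/5) · (1 − 1/19) · (1 − 1/43)
       = 8170 · 3024/8170 = 3024.

3024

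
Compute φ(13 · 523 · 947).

5925744

φ(6438653) = 6438653 · (1 − 1/13) · (1 − 1/523) · (1 − 1/947)
       = 6438653 · 5925744/6438653 = 5925744.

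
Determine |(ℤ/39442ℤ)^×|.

Factor 39442: 39442 = 2 · 13 · 37 · 41.
φ(2) = 2 − 1 = 1.
φ(13) = 13 − 1 = 12.
φ(37) = 37 − 1 = 36.
φ(41) = 41 − 1 = 40.
φ(39442) = 1 × 12 × 36 × 40 = 17280.

17280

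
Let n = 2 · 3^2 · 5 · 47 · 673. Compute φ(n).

741888

φ(2846790) = 2846790 · (1 − 1/2) · (1 − 1/3) · (1 − 1/5) · (1 − 1/47) · (1 − 1/673)
       = 2846790 · 247296/948930 = 741888.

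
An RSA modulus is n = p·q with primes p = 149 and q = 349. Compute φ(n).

φ(n) = (p − 1)(q − 1) = (149−1)(349−1) = 148·348 = 51504.

51504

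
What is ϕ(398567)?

Factor 398567: 398567 = 13 · 23 · 31 · 43.
φ(398567) = 398567 · (1 − 1/13) · (1 − 1/23) · (1 − 1/31) · (1 − 1/43)
       = 398567 · 332640/398567 = 332640.

332640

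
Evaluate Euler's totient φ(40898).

17160

Prime factorization: 40898 = 2 * 11**2 * 13**2.
φ(2) = 2 − 1 = 1.
φ(11^2) = 11^1·(11−1) = 11·10 = 110.
φ(13^2) = 13^1·(13−1) = 13·12 = 156.
Multiply: 1 · 110 · 156 = 17160.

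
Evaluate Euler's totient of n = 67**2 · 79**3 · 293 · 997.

626050999708992

φ(646537408232591) = 646537408232591 · (1 − 1/67) · (1 − 1/79) · (1 − 1/293) · (1 − 1/997)
       = 646537408232591 · 1497203136/1546196453 = 626050999708992.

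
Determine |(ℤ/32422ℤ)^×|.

14112

32422 = 2 · 13 · 29 · 43.
φ(2) = 2 − 1 = 1.
φ(13) = 13 − 1 = 12.
φ(29) = 29 − 1 = 28.
φ(43) = 43 − 1 = 42.
Multiply: 1 · 12 · 28 · 42 = 14112.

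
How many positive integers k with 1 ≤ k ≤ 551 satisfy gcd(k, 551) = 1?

504

Prime factorization: 551 = 19 * 29.
φ(551) = 551 · (1 − 1/19) · (1 − 1/29)
       = 551 · 504/551 = 504.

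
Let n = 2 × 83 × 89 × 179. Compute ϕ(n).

1284448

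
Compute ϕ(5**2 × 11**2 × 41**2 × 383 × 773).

1064013632000

φ(1505467416475) = 1505467416475 · (1 − 1/5) · (1 − 1/11) · (1 − 1/41) · (1 − 1/383) · (1 − 1/773)
       = 1505467416475 · 471846400/667613045 = 1064013632000.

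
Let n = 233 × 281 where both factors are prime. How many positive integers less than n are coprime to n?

64960

φ(n) = (p − 1)(q − 1) = (233−1)(281−1) = 232·280 = 64960.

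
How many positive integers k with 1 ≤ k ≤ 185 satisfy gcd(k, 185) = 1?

First factor: 185 = 5 · 37.
φ(185) = 185 · (1 − 1/5) · (1 − 1/37)
       = 185 · 144/185 = 144.

144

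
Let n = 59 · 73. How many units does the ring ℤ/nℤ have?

φ(4307) = 4307 · (1 − 1/59) · (1 − 1/73)
       = 4307 · 4176/4307 = 4176.

4176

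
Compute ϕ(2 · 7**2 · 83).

φ(2) = 2 − 1 = 1.
φ(7^2) = 7^2 − 7^1 = 49 − 7 = 42.
φ(83) = 83 − 1 = 82.
Multiply: 1 · 42 · 82 = 3444.

3444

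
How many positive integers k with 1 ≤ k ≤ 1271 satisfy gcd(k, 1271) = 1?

1200

First factor: 1271 = 31 * 41.
φ(1271) = 1271 · (1 − 1/31) · (1 − 1/41)
       = 1271 · 1200/1271 = 1200.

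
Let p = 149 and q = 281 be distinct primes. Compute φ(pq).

41440

φ(pq) = (p−1)(q−1) = 148 · 280 = 41440.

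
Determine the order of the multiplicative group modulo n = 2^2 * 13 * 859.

φ(44668) = 44668 · (1 − 1/2) · (1 − 1/13) · (1 − 1/859)
       = 44668 · 10296/22334 = 20592.

20592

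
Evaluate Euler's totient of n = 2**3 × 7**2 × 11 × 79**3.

817820640

φ(2^3) = 2^3 − 2^2 = 8 − 4 = 4.
φ(7^2) = 7^2 − 7^1 = 49 − 7 = 42.
φ(11) = 11 − 1 = 10.
φ(79^3) = 79^2·(79−1) = 6241·78 = 486798.
φ(2125984168) = 4 × 42 × 10 × 486798 = 817820640.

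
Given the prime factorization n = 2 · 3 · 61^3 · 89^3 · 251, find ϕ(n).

77811468240000

φ(2) = 2 − 1 = 1.
φ(3) = 3 − 1 = 2.
φ(61^3) = 61^2·(61−1) = 3721·60 = 223260.
φ(89^3) = 89^2·(89−1) = 7921·88 = 697048.
φ(251) = 251 − 1 = 250.
Multiply: 1 · 2 · 223260 · 697048 · 250 = 77811468240000.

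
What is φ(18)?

6

Factor 18: 18 = 2 · 3**2.
φ(18) = 18 · (1 − 1/2) · (1 − 1/3)
       = 18 · 2/6 = 6.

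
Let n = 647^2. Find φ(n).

φ(647^2) = 647^1·(647−1) = 647·646 = 417962.

417962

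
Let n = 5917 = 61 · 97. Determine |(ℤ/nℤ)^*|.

φ(61) = 61 − 1 = 60.
φ(97) = 97 − 1 = 96.
φ(5917) = 60 × 96 = 5760.

5760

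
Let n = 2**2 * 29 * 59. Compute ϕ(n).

φ(2^2) = 2^1·(2−1) = 2·1 = 2.
φ(29) = 29 − 1 = 28.
φ(59) = 59 − 1 = 58.
Multiply: 2 · 28 · 58 = 3248.

3248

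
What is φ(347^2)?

φ(120409) = 120409 · (1 − 1/347)
       = 120409 · 346/347 = 120062.

120062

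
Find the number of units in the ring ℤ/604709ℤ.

604709 = 7**3 · 41 · 43.
φ(604709) = 604709 · (1 − 1/7) · (1 − 1/41) · (1 − 1/43)
       = 604709 · 10080/12341 = 493920.

493920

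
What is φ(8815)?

6720

Prime factorization: 8815 = 5 · 41 · 43.
φ(5) = 5 − 1 = 4.
φ(41) = 41 − 1 = 40.
φ(43) = 43 − 1 = 42.
Since φ is multiplicative, φ(8815) = 4 · 40 · 42 = 6720.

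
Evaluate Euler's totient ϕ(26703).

16632

First factor: 26703 = 3^3 * 23 * 43.
φ(3^3) = 3^3 − 3^2 = 27 − 9 = 18.
φ(23) = 23 − 1 = 22.
φ(43) = 43 − 1 = 42.
φ(26703) = 18 × 22 × 42 = 16632.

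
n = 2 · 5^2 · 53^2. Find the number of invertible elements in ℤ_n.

φ(140450) = 140450 · (1 − 1/2) · (1 − 1/5) · (1 − 1/53)
       = 140450 · 208/530 = 55120.

55120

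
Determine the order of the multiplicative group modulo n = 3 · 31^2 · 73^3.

713659680

φ(3) = 3 − 1 = 2.
φ(31^2) = 31^1·(31−1) = 31·30 = 930.
φ(73^3) = 73^2·(73−1) = 5329·72 = 383688.
Since φ is multiplicative, φ(1121536011) = 2 · 930 · 383688 = 713659680.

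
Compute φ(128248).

Prime factorization: 128248 = 2^3 * 17 * 23 * 41.
φ(2^3) = 2^2·(2−1) = 4·1 = 4.
φ(17) = 17 − 1 = 16.
φ(23) = 23 − 1 = 22.
φ(41) = 41 − 1 = 40.
φ(128248) = 4 × 16 × 22 × 40 = 56320.

56320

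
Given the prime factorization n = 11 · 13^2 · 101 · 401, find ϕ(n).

φ(75291359) = 75291359 · (1 − 1/11) · (1 − 1/13) · (1 − 1/101) · (1 − 1/401)
       = 75291359 · 4800000/5791643 = 62400000.

62400000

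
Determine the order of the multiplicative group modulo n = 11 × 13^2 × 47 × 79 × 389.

2171744640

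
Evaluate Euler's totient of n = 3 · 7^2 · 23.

φ(3) = 3 − 1 = 2.
φ(7^2) = 7^1·(7−1) = 7·6 = 42.
φ(23) = 23 − 1 = 22.
φ(3381) = 2 × 42 × 22 = 1848.

1848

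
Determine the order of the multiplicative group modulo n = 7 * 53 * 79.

24336

φ(29309) = 29309 · (1 − 1/7) · (1 − 1/53) · (1 − 1/79)
       = 29309 · 24336/29309 = 24336.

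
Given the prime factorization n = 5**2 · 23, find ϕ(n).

φ(5^2) = 5^1·(5−1) = 5·4 = 20.
φ(23) = 23 − 1 = 22.
φ(575) = 20 × 22 = 440.

440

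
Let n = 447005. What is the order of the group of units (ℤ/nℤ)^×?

Prime factorization: 447005 = 5 · 13^2 · 23^2.
φ(447005) = 447005 · (1 − 1/5) · (1 − 1/13) · (1 − 1/23)
       = 447005 · 1056/1495 = 315744.

315744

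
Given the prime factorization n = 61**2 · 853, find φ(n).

φ(61^2) = 61^1·(61−1) = 61·60 = 3660.
φ(853) = 853 − 1 = 852.
Multiply: 3660 · 852 = 3118320.

3118320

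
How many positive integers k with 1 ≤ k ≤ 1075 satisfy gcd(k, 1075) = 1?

First factor: 1075 = 5**2 · 43.
φ(1075) = 1075 · (1 − 1/5) · (1 − 1/43)
       = 1075 · 168/215 = 840.

840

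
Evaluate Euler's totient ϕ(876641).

Factor 876641: 876641 = 19 · 29 · 37 · 43.
φ(876641) = 876641 · (1 − 1/19) · (1 − 1/29) · (1 − 1/37) · (1 − 1/43)
       = 876641 · 762048/876641 = 762048.

762048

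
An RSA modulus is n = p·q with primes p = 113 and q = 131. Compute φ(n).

14560

For distinct primes, φ(pq) = (p−1)(q−1) = 112 × 130 = 14560.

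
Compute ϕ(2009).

1680

Prime factorization: 2009 = 7^2 × 41.
φ(7^2) = 7^1·(7−1) = 7·6 = 42.
φ(41) = 41 − 1 = 40.
Since φ is multiplicative, φ(2009) = 42 · 40 = 1680.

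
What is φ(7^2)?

42

φ(49) = 49 · (1 − 1/7)
       = 49 · 6/7 = 42.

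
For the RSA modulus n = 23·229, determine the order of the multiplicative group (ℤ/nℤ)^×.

φ(n) = (p − 1)(q − 1) = (23−1)(229−1) = 22·228 = 5016.

5016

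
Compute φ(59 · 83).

4756

φ(4897) = 4897 · (1 − 1/59) · (1 − 1/83)
       = 4897 · 4756/4897 = 4756.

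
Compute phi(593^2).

351056

φ(593^2) = 593^1·(593−1) = 593·592 = 351056.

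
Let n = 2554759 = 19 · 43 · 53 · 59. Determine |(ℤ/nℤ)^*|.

2280096

φ(19) = 19 − 1 = 18.
φ(43) = 43 − 1 = 42.
φ(53) = 53 − 1 = 52.
φ(59) = 59 − 1 = 58.
Multiply: 18 · 42 · 52 · 58 = 2280096.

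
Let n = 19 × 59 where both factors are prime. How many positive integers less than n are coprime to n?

1044

φ(pq) = (p−1)(q−1) = 18 · 58 = 1044.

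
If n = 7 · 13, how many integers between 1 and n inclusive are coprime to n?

72

φ(7) = 7 − 1 = 6.
φ(13) = 13 − 1 = 12.
Multiply: 6 · 12 = 72.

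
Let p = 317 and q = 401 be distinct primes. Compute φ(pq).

126400

φ(pq) = (p−1)(q−1) = 316 · 400 = 126400.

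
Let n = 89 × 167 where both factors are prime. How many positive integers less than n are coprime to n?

For distinct primes, φ(pq) = (p−1)(q−1) = 88 × 166 = 14608.

14608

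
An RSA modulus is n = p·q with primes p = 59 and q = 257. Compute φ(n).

14848

For distinct primes, φ(pq) = (p−1)(q−1) = 58 × 256 = 14848.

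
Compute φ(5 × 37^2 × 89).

468864

φ(5) = 5 − 1 = 4.
φ(37^2) = 37^1·(37−1) = 37·36 = 1332.
φ(89) = 89 − 1 = 88.
Multiply: 4 · 1332 · 88 = 468864.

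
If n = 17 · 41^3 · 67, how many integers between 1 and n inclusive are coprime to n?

71005440

φ(17) = 17 − 1 = 16.
φ(41^3) = 41^2·(41−1) = 1681·40 = 67240.
φ(67) = 67 − 1 = 66.
φ(78501019) = 16 × 67240 × 66 = 71005440.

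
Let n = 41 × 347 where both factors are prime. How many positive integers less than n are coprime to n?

φ(14227) = 14227 · (1 − 1/41) · (1 − 1/347)
       = 14227 · 13840/14227 = 13840.

13840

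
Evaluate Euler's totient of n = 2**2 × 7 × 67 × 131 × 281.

28828800

φ(69057436) = 69057436 · (1 − 1/2) · (1 − 1/7) · (1 − 1/67) · (1 − 1/131) · (1 − 1/281)
       = 69057436 · 14414400/34528718 = 28828800.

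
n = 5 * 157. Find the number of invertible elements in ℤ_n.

φ(5) = 5 − 1 = 4.
φ(157) = 157 − 1 = 156.
Multiply: 4 · 156 = 624.

624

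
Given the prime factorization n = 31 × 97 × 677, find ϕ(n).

φ(2035739) = 2035739 · (1 − 1/31) · (1 − 1/97) · (1 − 1/677)
       = 2035739 · 1946880/2035739 = 1946880.

1946880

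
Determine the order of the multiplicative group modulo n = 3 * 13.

24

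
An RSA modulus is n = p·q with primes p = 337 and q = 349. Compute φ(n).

116928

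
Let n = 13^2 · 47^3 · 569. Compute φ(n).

9003813312

φ(13^2) = 13^2 − 13^1 = 169 − 13 = 156.
φ(47^3) = 47^2·(47−1) = 2209·46 = 101614.
φ(569) = 569 − 1 = 568.
φ(9983723503) = 156 × 101614 × 568 = 9003813312.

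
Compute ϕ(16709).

12600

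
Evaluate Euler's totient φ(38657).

Factor 38657: 38657 = 29 × 31 × 43.
φ(38657) = 38657 · (1 − 1/29) · (1 − 1/31) · (1 − 1/43)
       = 38657 · 35280/38657 = 35280.

35280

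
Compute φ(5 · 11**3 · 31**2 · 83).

369098400

φ(530822765) = 530822765 · (1 − 1/5) · (1 − 1/11) · (1 − 1/31) · (1 − 1/83)
       = 530822765 · 98400/141515 = 369098400.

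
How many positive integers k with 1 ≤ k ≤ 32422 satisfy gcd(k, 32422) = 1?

First factor: 32422 = 2 · 13 · 29 · 43.
φ(32422) = 32422 · (1 − 1/2) · (1 − 1/13) · (1 − 1/29) · (1 − 1/43)
       = 32422 · 14112/32422 = 14112.

14112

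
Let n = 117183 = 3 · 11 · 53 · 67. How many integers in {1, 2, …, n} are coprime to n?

φ(117183) = 117183 · (1 − 1/3) · (1 − 1/11) · (1 − 1/53) · (1 − 1/67)
       = 117183 · 68640/117183 = 68640.

68640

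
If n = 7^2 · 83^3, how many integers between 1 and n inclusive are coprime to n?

23725716

φ(28017563) = 28017563 · (1 − 1/7) · (1 − 1/83)
       = 28017563 · 492/581 = 23725716.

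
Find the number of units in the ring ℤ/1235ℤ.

First factor: 1235 = 5 · 13 · 19.
φ(5) = 5 − 1 = 4.
φ(13) = 13 − 1 = 12.
φ(19) = 19 − 1 = 18.
φ(1235) = 4 × 12 × 18 = 864.

864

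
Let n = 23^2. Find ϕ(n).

φ(529) = 529 · (1 − 1/23)
       = 529 · 22/23 = 506.

506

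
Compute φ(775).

600

Factor 775: 775 = 5**2 × 31.
φ(775) = 775 · (1 − 1/5) · (1 − 1/31)
       = 775 · 120/155 = 600.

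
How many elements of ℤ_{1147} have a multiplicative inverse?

1080

First factor: 1147 = 31 * 37.
φ(31) = 31 − 1 = 30.
φ(37) = 37 − 1 = 36.
Since φ is multiplicative, φ(1147) = 30 · 36 = 1080.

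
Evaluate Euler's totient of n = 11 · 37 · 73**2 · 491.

927158400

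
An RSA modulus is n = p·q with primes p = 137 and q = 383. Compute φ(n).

For distinct primes, φ(pq) = (p−1)(q−1) = 136 × 382 = 51952.

51952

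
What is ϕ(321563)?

264000

First factor: 321563 = 11 · 23 · 31 · 41.
φ(321563) = 321563 · (1 − 1/11) · (1 − 1/23) · (1 − 1/31) · (1 − 1/41)
       = 321563 · 264000/321563 = 264000.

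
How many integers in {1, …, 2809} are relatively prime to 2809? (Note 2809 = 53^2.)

φ(53^2) = 53^2 − 53^1 = 2809 − 53 = 2756.

2756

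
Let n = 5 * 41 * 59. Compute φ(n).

9280

φ(12095) = 12095 · (1 − 1/5) · (1 − 1/41) · (1 − 1/59)
       = 12095 · 9280/12095 = 9280.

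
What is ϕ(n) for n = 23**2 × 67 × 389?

φ(23^2) = 23^2 − 23^1 = 529 − 23 = 506.
φ(67) = 67 − 1 = 66.
φ(389) = 389 − 1 = 388.
Since φ is multiplicative, φ(13787327) = 506 · 66 · 388 = 12957648.

12957648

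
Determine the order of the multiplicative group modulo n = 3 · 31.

60

φ(93) = 93 · (1 − 1/3) · (1 − 1/31)
       = 93 · 60/93 = 60.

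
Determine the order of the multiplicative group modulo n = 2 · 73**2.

5256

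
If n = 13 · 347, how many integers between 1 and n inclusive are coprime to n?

φ(13) = 13 − 1 = 12.
φ(347) = 347 − 1 = 346.
Multiply: 12 · 346 = 4152.

4152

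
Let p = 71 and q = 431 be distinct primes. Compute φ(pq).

φ(pq) = (p−1)(q−1) = 70 · 430 = 30100.

30100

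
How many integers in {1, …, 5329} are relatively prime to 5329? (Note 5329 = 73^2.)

5256

φ(5329) = 5329 · (1 − 1/73)
       = 5329 · 72/73 = 5256.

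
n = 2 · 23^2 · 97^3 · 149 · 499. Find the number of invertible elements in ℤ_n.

φ(2) = 2 − 1 = 1.
φ(23^2) = 23^2 − 23^1 = 529 − 23 = 506.
φ(97^3) = 97^2·(97−1) = 9409·96 = 903264.
φ(149) = 149 − 1 = 148.
φ(499) = 499 − 1 = 498.
Multiply: 1 · 506 · 903264 · 148 · 498 = 33686529947136.

33686529947136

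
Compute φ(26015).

Factor 26015: 26015 = 5 * 11^2 * 43.
φ(26015) = 26015 · (1 − 1/5) · (1 − 1/11) · (1 − 1/43)
       = 26015 · 1680/2365 = 18480.

18480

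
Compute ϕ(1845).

960

Factor 1845: 1845 = 3^2 * 5 * 41.
φ(1845) = 1845 · (1 − 1/3) · (1 − 1/5) · (1 − 1/41)
       = 1845 · 320/615 = 960.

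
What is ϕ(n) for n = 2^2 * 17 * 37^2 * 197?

φ(18339124) = 18339124 · (1 − 1/2) · (1 − 1/17) · (1 − 1/37) · (1 − 1/197)
       = 18339124 · 112896/247826 = 8354304.

8354304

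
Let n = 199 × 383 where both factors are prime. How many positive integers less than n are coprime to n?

75636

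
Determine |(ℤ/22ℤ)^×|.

22 = 2 · 11.
φ(22) = 22 · (1 − 1/2) · (1 − 1/11)
       = 22 · 10/22 = 10.

10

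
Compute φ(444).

144

First factor: 444 = 2^2 × 3 × 37.
φ(444) = 444 · (1 − 1/2) · (1 − 1/3) · (1 − 1/37)
       = 444 · 72/222 = 144.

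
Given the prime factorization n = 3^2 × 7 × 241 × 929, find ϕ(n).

8017920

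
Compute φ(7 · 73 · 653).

281664

φ(7) = 7 − 1 = 6.
φ(73) = 73 − 1 = 72.
φ(653) = 653 − 1 = 652.
φ(333683) = 6 × 72 × 652 = 281664.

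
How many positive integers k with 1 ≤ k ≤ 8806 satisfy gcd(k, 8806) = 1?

8806 = 2 · 7 · 17 · 37.
φ(2) = 2 − 1 = 1.
φ(7) = 7 − 1 = 6.
φ(17) = 17 − 1 = 16.
φ(37) = 37 − 1 = 36.
Multiply: 1 · 6 · 16 · 36 = 3456.

3456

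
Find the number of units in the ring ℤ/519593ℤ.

Prime factorization: 519593 = 19 × 23 × 29 × 41.
φ(519593) = 519593 · (1 − 1/19) · (1 − 1/23) · (1 − 1/29) · (1 − 1/41)
       = 519593 · 443520/519593 = 443520.

443520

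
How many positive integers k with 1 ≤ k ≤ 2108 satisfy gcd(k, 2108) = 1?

2108 = 2**2 * 17 * 31.
φ(2^2) = 2^2 − 2^1 = 4 − 2 = 2.
φ(17) = 17 − 1 = 16.
φ(31) = 31 − 1 = 30.
Multiply: 2 · 16 · 30 = 960.

960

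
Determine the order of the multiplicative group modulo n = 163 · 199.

32076

φ(32437) = 32437 · (1 − 1/163) · (1 − 1/199)
       = 32437 · 32076/32437 = 32076.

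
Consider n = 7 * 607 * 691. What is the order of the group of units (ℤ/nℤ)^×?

φ(7) = 7 − 1 = 6.
φ(607) = 607 − 1 = 606.
φ(691) = 691 − 1 = 690.
Multiply: 6 · 606 · 690 = 2508840.

2508840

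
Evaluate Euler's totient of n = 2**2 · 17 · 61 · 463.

φ(1920524) = 1920524 · (1 − 1/2) · (1 − 1/17) · (1 − 1/61) · (1 − 1/463)
       = 1920524 · 443520/960262 = 887040.

887040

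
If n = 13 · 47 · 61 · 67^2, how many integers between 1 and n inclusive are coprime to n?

φ(167309519) = 167309519 · (1 − 1/13) · (1 − 1/47) · (1 − 1/61) · (1 − 1/67)
       = 167309519 · 2185920/2497157 = 146456640.

146456640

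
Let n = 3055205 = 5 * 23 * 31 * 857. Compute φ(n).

2259840

φ(3055205) = 3055205 · (1 − 1/5) · (1 − 1/23) · (1 − 1/31) · (1 − 1/857)
       = 3055205 · 2259840/3055205 = 2259840.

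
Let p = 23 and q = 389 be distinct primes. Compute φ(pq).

For distinct primes, φ(pq) = (p−1)(q−1) = 22 × 388 = 8536.

8536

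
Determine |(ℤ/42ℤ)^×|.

12

42 = 2 · 3 · 7.
φ(2) = 2 − 1 = 1.
φ(3) = 3 − 1 = 2.
φ(7) = 7 − 1 = 6.
Since φ is multiplicative, φ(42) = 1 · 2 · 6 = 12.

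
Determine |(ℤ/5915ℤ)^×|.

Prime factorization: 5915 = 5 * 7 * 13**2.
φ(5) = 5 − 1 = 4.
φ(7) = 7 − 1 = 6.
φ(13^2) = 13^2 − 13^1 = 169 − 13 = 156.
Since φ is multiplicative, φ(5915) = 4 · 6 · 156 = 3744.

3744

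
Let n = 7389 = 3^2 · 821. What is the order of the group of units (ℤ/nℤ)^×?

4920

φ(7389) = 7389 · (1 − 1/3) · (1 − 1/821)
       = 7389 · 1640/2463 = 4920.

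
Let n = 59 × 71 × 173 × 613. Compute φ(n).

427371840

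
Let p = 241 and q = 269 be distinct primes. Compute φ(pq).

64320

φ(pq) = (p−1)(q−1) = 240 · 268 = 64320.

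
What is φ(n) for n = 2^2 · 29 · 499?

φ(2^2) = 2^1·(2−1) = 2·1 = 2.
φ(29) = 29 − 1 = 28.
φ(499) = 499 − 1 = 498.
φ(57884) = 2 × 28 × 498 = 27888.

27888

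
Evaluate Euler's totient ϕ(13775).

Factor 13775: 13775 = 5^2 * 19 * 29.
φ(13775) = 13775 · (1 − 1/5) · (1 − 1/19) · (1 − 1/29)
       = 13775 · 2016/2755 = 10080.

10080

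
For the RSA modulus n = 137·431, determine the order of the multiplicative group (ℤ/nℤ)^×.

For distinct primes, φ(pq) = (p−1)(q−1) = 136 × 430 = 58480.

58480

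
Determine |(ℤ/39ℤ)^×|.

24

Prime factorization: 39 = 3 · 13.
φ(39) = 39 · (1 − 1/3) · (1 − 1/13)
       = 39 · 24/39 = 24.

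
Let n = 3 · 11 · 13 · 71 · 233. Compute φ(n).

φ(7096947) = 7096947 · (1 − 1/3) · (1 − 1/11) · (1 − 1/13) · (1 − 1/71) · (1 − 1/233)
       = 7096947 · 3897600/7096947 = 3897600.

3897600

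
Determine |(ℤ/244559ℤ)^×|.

244559 = 7^3 × 23 × 31.
φ(244559) = 244559 · (1 − 1/7) · (1 − 1/23) · (1 − 1/31)
       = 244559 · 3960/4991 = 194040.

194040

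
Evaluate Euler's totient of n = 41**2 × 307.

φ(41^2) = 41^1·(41−1) = 41·40 = 1640.
φ(307) = 307 − 1 = 306.
Since φ is multiplicative, φ(516067) = 1640 · 306 = 501840.

501840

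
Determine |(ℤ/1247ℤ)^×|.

1176

Prime factorization: 1247 = 29 · 43.
φ(1247) = 1247 · (1 − 1/29) · (1 − 1/43)
       = 1247 · 1176/1247 = 1176.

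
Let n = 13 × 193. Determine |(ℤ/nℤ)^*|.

2304

φ(13) = 13 − 1 = 12.
φ(193) = 193 − 1 = 192.
Multiply: 12 · 192 = 2304.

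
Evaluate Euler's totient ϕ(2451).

Prime factorization: 2451 = 3 × 19 × 43.
φ(2451) = 2451 · (1 − 1/3) · (1 − 1/19) · (1 − 1/43)
       = 2451 · 1512/2451 = 1512.

1512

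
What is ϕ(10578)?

3360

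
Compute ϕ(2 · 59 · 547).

31668

φ(2) = 2 − 1 = 1.
φ(59) = 59 − 1 = 58.
φ(547) = 547 − 1 = 546.
Multiply: 1 · 58 · 546 = 31668.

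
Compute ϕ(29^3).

23548

φ(29^3) = 29^2·(29−1) = 841·28 = 23548.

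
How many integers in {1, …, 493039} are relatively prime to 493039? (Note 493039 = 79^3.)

φ(79^3) = 79^2·(79−1) = 6241·78 = 486798.

486798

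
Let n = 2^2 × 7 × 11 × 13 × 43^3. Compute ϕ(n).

φ(318346028) = 318346028 · (1 − 1/2) · (1 − 1/7) · (1 − 1/11) · (1 − 1/13) · (1 − 1/43)
       = 318346028 · 30240/86086 = 111827520.

111827520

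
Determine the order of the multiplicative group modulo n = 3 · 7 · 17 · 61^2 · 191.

133516800

φ(3) = 3 − 1 = 2.
φ(7) = 7 − 1 = 6.
φ(17) = 17 − 1 = 16.
φ(61^2) = 61^2 − 61^1 = 3721 − 61 = 3660.
φ(191) = 191 − 1 = 190.
Multiply: 2 · 6 · 16 · 3660 · 190 = 133516800.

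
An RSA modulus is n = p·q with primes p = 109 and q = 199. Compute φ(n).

For distinct primes, φ(pq) = (p−1)(q−1) = 108 × 198 = 21384.

21384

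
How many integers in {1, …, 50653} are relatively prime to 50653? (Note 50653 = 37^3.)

49284

φ(50653) = 50653 · (1 − 1/37)
       = 50653 · 36/37 = 49284.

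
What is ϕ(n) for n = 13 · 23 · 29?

7392

φ(13) = 13 − 1 = 12.
φ(23) = 23 − 1 = 22.
φ(29) = 29 − 1 = 28.
φ(8671) = 12 × 22 × 28 = 7392.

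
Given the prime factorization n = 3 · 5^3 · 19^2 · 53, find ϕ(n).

φ(7174875) = 7174875 · (1 − 1/3) · (1 − 1/5) · (1 − 1/19) · (1 − 1/53)
       = 7174875 · 7488/15105 = 3556800.

3556800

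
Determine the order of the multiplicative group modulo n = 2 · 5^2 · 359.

7160

φ(17950) = 17950 · (1 − 1/2) · (1 − 1/5) · (1 − 1/359)
       = 17950 · 1432/3590 = 7160.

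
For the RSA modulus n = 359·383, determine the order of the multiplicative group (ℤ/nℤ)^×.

φ(137497) = 137497 · (1 − 1/359) · (1 − 1/383)
       = 137497 · 136756/137497 = 136756.

136756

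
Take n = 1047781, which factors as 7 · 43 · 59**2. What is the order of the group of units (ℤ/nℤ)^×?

φ(7) = 7 − 1 = 6.
φ(43) = 43 − 1 = 42.
φ(59^2) = 59^1·(59−1) = 59·58 = 3422.
φ(1047781) = 6 × 42 × 3422 = 862344.

862344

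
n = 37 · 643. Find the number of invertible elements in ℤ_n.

φ(37) = 37 − 1 = 36.
φ(643) = 643 − 1 = 642.
φ(23791) = 36 × 642 = 23112.

23112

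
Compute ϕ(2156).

2156 = 2^2 · 7^2 · 11.
φ(2156) = 2156 · (1 − 1/2) · (1 − 1/7) · (1 − 1/11)
       = 2156 · 60/154 = 840.

840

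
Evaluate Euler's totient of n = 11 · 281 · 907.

2536800

φ(11) = 11 − 1 = 10.
φ(281) = 281 − 1 = 280.
φ(907) = 907 − 1 = 906.
φ(2803537) = 10 × 280 × 906 = 2536800.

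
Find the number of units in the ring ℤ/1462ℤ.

672

Factor 1462: 1462 = 2 * 17 * 43.
φ(1462) = 1462 · (1 − 1/2) · (1 − 1/17) · (1 − 1/43)
       = 1462 · 672/1462 = 672.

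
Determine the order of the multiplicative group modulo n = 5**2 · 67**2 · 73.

φ(8192425) = 8192425 · (1 − 1/5) · (1 − 1/67) · (1 − 1/73)
       = 8192425 · 19008/24455 = 6367680.

6367680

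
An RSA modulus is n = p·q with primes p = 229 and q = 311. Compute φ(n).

70680

For distinct primes, φ(pq) = (p−1)(q−1) = 228 × 310 = 70680.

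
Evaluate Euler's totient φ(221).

192

Factor 221: 221 = 13 · 17.
φ(13) = 13 − 1 = 12.
φ(17) = 17 − 1 = 16.
Multiply: 12 · 16 = 192.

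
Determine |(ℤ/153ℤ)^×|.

96

Factor 153: 153 = 3^2 · 17.
φ(3^2) = 3^1·(3−1) = 3·2 = 6.
φ(17) = 17 − 1 = 16.
φ(153) = 6 × 16 = 96.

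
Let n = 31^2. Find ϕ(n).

930

φ(961) = 961 · (1 − 1/31)
       = 961 · 30/31 = 930.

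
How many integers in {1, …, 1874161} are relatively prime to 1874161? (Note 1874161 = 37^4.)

φ(37^4) = 37^3·(37−1) = 50653·36 = 1823508.

1823508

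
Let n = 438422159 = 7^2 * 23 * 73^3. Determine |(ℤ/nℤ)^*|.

354527712

φ(7^2) = 7^1·(7−1) = 7·6 = 42.
φ(23) = 23 − 1 = 22.
φ(73^3) = 73^2·(73−1) = 5329·72 = 383688.
Multiply: 42 · 22 · 383688 = 354527712.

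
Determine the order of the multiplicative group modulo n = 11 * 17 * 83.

φ(15521) = 15521 · (1 − 1/11) · (1 − 1/17) · (1 − 1/83)
       = 15521 · 13120/15521 = 13120.

13120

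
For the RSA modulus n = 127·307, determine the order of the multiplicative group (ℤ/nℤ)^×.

38556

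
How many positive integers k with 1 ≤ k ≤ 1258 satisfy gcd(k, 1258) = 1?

Factor 1258: 1258 = 2 × 17 × 37.
φ(1258) = 1258 · (1 − 1/2) · (1 − 1/17) · (1 − 1/37)
       = 1258 · 576/1258 = 576.

576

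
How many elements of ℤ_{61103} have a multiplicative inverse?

Prime factorization: 61103 = 7^2 * 29 * 43.
φ(61103) = 61103 · (1 − 1/7) · (1 − 1/29) · (1 − 1/43)
       = 61103 · 7056/8729 = 49392.

49392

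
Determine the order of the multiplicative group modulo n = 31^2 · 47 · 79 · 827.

φ(31^2) = 31^2 − 31^1 = 961 − 31 = 930.
φ(47) = 47 − 1 = 46.
φ(79) = 79 − 1 = 78.
φ(827) = 827 − 1 = 826.
φ(2950895611) = 930 × 46 × 78 × 826 = 2756229840.

2756229840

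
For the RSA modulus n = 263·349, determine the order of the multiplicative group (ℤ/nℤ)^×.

91176

For distinct primes, φ(pq) = (p−1)(q−1) = 262 × 348 = 91176.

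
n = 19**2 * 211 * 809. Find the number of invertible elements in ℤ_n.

58030560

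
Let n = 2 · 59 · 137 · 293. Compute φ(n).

2303296

φ(4736638) = 4736638 · (1 − 1/2) · (1 − 1/59) · (1 − 1/137) · (1 − 1/293)
       = 4736638 · 2303296/4736638 = 2303296.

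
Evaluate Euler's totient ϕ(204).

64

Factor 204: 204 = 2^2 * 3 * 17.
φ(2^2) = 2^1·(2−1) = 2·1 = 2.
φ(3) = 3 − 1 = 2.
φ(17) = 17 − 1 = 16.
φ(204) = 2 × 2 × 16 = 64.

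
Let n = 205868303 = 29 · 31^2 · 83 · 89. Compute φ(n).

φ(29) = 29 − 1 = 28.
φ(31^2) = 31^1·(31−1) = 31·30 = 930.
φ(83) = 83 − 1 = 82.
φ(89) = 89 − 1 = 88.
Since φ is multiplicative, φ(205868303) = 28 · 930 · 82 · 88 = 187904640.

187904640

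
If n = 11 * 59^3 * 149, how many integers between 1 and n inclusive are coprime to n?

298809040

φ(336616181) = 336616181 · (1 − 1/11) · (1 − 1/59) · (1 − 1/149)
       = 336616181 · 85840/96701 = 298809040.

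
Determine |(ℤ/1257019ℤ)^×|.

1257019 = 23 * 31 * 41 * 43.
φ(23) = 23 − 1 = 22.
φ(31) = 31 − 1 = 30.
φ(41) = 41 − 1 = 40.
φ(43) = 43 − 1 = 42.
φ(1257019) = 22 × 30 × 40 × 42 = 1108800.

1108800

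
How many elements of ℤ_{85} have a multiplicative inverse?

Factor 85: 85 = 5 * 17.
φ(5) = 5 − 1 = 4.
φ(17) = 17 − 1 = 16.
Since φ is multiplicative, φ(85) = 4 · 16 = 64.

64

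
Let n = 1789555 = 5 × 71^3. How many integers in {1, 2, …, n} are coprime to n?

φ(5) = 5 − 1 = 4.
φ(71^3) = 71^2·(71−1) = 5041·70 = 352870.
Multiply: 4 · 352870 = 1411480.

1411480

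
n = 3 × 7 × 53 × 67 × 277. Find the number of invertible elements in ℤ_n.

11366784

φ(3) = 3 − 1 = 2.
φ(7) = 7 − 1 = 6.
φ(53) = 53 − 1 = 52.
φ(67) = 67 − 1 = 66.
φ(277) = 277 − 1 = 276.
Multiply: 2 · 6 · 52 · 66 · 276 = 11366784.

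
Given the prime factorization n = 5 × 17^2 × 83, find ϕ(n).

89216

φ(5) = 5 − 1 = 4.
φ(17^2) = 17^2 − 17^1 = 289 − 17 = 272.
φ(83) = 83 − 1 = 82.
φ(119935) = 4 × 272 × 82 = 89216.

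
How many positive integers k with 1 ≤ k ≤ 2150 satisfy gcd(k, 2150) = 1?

First factor: 2150 = 2 × 5^2 × 43.
φ(2150) = 2150 · (1 − 1/2) · (1 − 1/5) · (1 − 1/43)
       = 2150 · 168/430 = 840.

840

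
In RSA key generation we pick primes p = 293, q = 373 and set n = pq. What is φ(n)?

φ(n) = (p − 1)(q − 1) = (293−1)(373−1) = 292·372 = 108624.

108624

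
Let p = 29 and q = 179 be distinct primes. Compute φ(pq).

4984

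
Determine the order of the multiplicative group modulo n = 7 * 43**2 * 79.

φ(7) = 7 − 1 = 6.
φ(43^2) = 43^1·(43−1) = 43·42 = 1806.
φ(79) = 79 − 1 = 78.
Since φ is multiplicative, φ(1022497) = 6 · 1806 · 78 = 845208.

845208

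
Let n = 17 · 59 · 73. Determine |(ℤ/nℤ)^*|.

φ(17) = 17 − 1 = 16.
φ(59) = 59 − 1 = 58.
φ(73) = 73 − 1 = 72.
Multiply: 16 · 58 · 72 = 66816.

66816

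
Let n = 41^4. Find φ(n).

φ(41^4) = 41^4 − 41^3 = 2825761 − 68921 = 2756840.

2756840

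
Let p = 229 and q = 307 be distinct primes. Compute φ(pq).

69768

φ(229) = 229 − 1 = 228.
φ(307) = 307 − 1 = 306.
Multiply: 228 · 306 = 69768.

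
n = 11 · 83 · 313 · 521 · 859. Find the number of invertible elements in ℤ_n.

114145574400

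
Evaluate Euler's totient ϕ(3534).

1080

First factor: 3534 = 2 · 3 · 19 · 31.
φ(2) = 2 − 1 = 1.
φ(3) = 3 − 1 = 2.
φ(19) = 19 − 1 = 18.
φ(31) = 31 − 1 = 30.
φ(3534) = 1 × 2 × 18 × 30 = 1080.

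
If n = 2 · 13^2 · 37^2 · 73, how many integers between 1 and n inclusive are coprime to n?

φ(33778706) = 33778706 · (1 − 1/2) · (1 − 1/13) · (1 − 1/37) · (1 − 1/73)
       = 33778706 · 31104/70226 = 14961024.

14961024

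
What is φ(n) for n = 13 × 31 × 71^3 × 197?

φ(28414912201) = 28414912201 · (1 − 1/13) · (1 − 1/31) · (1 − 1/71) · (1 − 1/197)
       = 28414912201 · 4939200/5636761 = 24898507200.

24898507200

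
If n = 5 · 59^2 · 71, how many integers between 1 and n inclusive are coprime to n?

φ(5) = 5 − 1 = 4.
φ(59^2) = 59^1·(59−1) = 59·58 = 3422.
φ(71) = 71 − 1 = 70.
φ(1235755) = 4 × 3422 × 70 = 958160.

958160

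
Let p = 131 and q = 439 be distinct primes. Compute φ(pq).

φ(57509) = 57509 · (1 − 1/131) · (1 − 1/439)
       = 57509 · 56940/57509 = 56940.

56940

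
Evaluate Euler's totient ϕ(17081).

15120

Factor 17081: 17081 = 19 · 29 · 31.
φ(19) = 19 − 1 = 18.
φ(29) = 29 − 1 = 28.
φ(31) = 31 − 1 = 30.
Multiply: 18 · 28 · 30 = 15120.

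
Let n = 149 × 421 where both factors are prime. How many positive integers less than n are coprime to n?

62160

For distinct primes, φ(pq) = (p−1)(q−1) = 148 × 420 = 62160.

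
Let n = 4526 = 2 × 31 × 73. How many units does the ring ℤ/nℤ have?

2160

φ(4526) = 4526 · (1 − 1/2) · (1 − 1/31) · (1 − 1/73)
       = 4526 · 2160/4526 = 2160.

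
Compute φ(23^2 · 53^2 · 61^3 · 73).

φ(23^2) = 23^2 − 23^1 = 529 − 23 = 506.
φ(53^2) = 53^1·(53−1) = 53·52 = 2756.
φ(61^3) = 61^3 − 61^2 = 226981 − 3721 = 223260.
φ(73) = 73 − 1 = 72.
Multiply: 506 · 2756 · 223260 · 72 = 22416775729920.

22416775729920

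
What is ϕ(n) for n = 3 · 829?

φ(2487) = 2487 · (1 − 1/3) · (1 − 1/829)
       = 2487 · 1656/2487 = 1656.

1656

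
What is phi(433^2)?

φ(433^2) = 433^1·(433−1) = 433·432 = 187056.

187056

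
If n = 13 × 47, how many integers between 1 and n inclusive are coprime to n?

552

φ(13) = 13 − 1 = 12.
φ(47) = 47 − 1 = 46.
Since φ is multiplicative, φ(611) = 12 · 46 = 552.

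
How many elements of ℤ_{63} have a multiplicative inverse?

First factor: 63 = 3^2 × 7.
φ(63) = 63 · (1 − 1/3) · (1 − 1/7)
       = 63 · 12/21 = 36.

36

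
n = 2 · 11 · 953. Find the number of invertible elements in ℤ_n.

φ(2) = 2 − 1 = 1.
φ(11) = 11 − 1 = 10.
φ(953) = 953 − 1 = 952.
Multiply: 1 · 10 · 952 = 9520.

9520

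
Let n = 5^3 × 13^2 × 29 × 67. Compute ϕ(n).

φ(41045875) = 41045875 · (1 − 1/5) · (1 − 1/13) · (1 − 1/29) · (1 − 1/67)
       = 41045875 · 88704/126295 = 28828800.

28828800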